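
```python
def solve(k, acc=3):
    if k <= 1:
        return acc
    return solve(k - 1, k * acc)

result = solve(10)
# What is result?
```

Accumulator trace (n, acc): (10, 3) -> (9, 30) -> (8, 270) -> (7, 2160) -> (6, 15120) -> (5, 90720) -> (4, 453600) -> (3, 1814400) -> (2, 5443200) -> (1, 10886400) -> return 10886400

Answer: 10886400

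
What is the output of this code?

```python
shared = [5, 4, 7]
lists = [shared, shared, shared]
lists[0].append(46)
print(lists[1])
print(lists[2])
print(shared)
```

Key concept: list of same reference.
Step by step:
`shared = [5, 4, 7]` → shared = [5, 4, 7]
`lists = [shared, shared, shared]` → lists = [[5, 4, 7], [5, 4, 7], [5, 4, 7]]
`lists[0].append(46)` → shared = [5, 4, 7, 46]; lists = [[5, 4, 7, 46], [5, 4, 7, 46], [5, 4, 7, 46]]
`print(lists[1])` → prints [5, 4, 7, 46]
`print(lists[2])` → prints [5, 4, 7, 46]
`print(shared)` → prints [5, 4, 7, 46]

Answer:
[5, 4, 7, 46]
[5, 4, 7, 46]
[5, 4, 7, 46]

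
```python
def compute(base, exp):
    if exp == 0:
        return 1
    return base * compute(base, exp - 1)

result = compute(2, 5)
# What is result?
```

compute(2, 5) = 2 * 2 * 2 * 2 * 2 = 32

Answer: 32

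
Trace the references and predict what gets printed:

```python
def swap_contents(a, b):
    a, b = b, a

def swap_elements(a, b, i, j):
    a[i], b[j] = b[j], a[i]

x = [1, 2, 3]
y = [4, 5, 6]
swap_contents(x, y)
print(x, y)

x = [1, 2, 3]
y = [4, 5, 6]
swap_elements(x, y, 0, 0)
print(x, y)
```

Key concept: parameter rebinding vs mutation.
Step by step:
`x = [1, 2, 3]` → x = [1, 2, 3]
`y = [4, 5, 6]` → y = [4, 5, 6]
`swap_contents(x, y)` → no visible change to tracked variables
`print(x, y)` → prints [1, 2, 3] [4, 5, 6]
`x = [1, 2, 3]` → x = [1, 2, 3]
`y = [4, 5, 6]` → y = [4, 5, 6]
`swap_elements(x, y, 0, 0)` → x = [4, 2, 3]; y = [1, 5, 6]
`print(x, y)` → prints [4, 2, 3] [1, 5, 6]

Answer:
[1, 2, 3] [4, 5, 6]
[4, 2, 3] [1, 5, 6]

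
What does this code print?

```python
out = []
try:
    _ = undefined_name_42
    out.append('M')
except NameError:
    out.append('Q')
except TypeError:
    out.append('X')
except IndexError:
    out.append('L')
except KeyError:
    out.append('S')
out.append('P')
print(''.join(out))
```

Execution trace: 'Q' (except NameError) → 'P' (after the try/except). Output: QP

Answer: QP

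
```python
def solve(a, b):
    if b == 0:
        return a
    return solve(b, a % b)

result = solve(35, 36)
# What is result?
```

solve(35, 36) -> solve(36, 35) -> solve(35, 1) -> solve(1, 0) -> 1

Answer: 1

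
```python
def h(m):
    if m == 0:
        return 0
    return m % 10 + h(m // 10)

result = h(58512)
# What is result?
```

Sum of digits of 58512: 2 + 1 + 5 + 8 + 5 = 21

Answer: 21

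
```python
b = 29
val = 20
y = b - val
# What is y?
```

Trace:
`b = 29` → b = 29
`val = 20` → val = 20
`y = b - val` → y = 9
So y = 9

Answer: 9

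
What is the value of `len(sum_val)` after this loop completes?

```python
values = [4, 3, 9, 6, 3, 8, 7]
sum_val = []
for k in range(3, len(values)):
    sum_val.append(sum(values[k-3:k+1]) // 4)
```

Number of 4-element averages
`sum_val` takes the values: [] → [5] → [5, 5] → [5, 5, 6] → [5, 5, 6, 6]
So `len(sum_val)` = 4

Answer: 4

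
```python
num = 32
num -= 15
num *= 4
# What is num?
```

Trace:
`num = 32` → num = 32
`num -= 15` → num = 17
`num *= 4` → num = 68
So num = 68

Answer: 68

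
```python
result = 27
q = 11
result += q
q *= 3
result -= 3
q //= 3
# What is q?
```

Trace:
`result = 27` → result = 27
`q = 11` → q = 11
`result += q` → result = 38
`q *= 3` → q = 33
`result -= 3` → result = 35
`q //= 3` → q = 11
So q = 11

Answer: 11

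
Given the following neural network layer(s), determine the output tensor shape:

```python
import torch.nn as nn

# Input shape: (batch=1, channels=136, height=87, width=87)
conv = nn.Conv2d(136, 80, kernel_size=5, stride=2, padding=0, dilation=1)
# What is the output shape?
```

Input: (1, 136, 87, 87) -> Output: (1, 80, 42, 42)

Answer: (1, 80, 42, 42)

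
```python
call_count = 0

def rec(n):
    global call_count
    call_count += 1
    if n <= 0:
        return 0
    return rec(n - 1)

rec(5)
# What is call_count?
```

Linear recursion stepping by 1: 6 calls from n=5 down to ≤0.

Answer: 6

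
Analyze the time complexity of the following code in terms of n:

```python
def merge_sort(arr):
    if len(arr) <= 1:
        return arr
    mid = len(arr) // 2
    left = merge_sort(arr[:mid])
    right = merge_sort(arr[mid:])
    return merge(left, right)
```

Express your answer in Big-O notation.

This is Merge sort. Time complexity: O(n log n).

Answer: O(n log n)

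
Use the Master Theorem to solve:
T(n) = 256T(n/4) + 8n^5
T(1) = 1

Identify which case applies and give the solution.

a=256, b=4, f(n)=8n^5. log_4(256) = 4. Since c=5 > 4 and the regularity condition holds (256(n/4)^5 = (256/4^5)n^5 with 256/4^5 < 1), Case 3 applies: T(n) = Θ(f(n)) = O(n^5).

Answer: O(n^5) - Case 3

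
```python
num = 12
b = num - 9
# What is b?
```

Trace:
`num = 12` → num = 12
`b = num - 9` → b = 3
So b = 3

Answer: 3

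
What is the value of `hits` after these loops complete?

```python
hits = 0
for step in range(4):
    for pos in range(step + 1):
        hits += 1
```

Triangle: 1 + 2 + ... + 4
`hits` takes the values: 0 → 1 → 2 → 3 → 4 → 5 → 6 → 7 → 8 → 9 → 10

Answer: 10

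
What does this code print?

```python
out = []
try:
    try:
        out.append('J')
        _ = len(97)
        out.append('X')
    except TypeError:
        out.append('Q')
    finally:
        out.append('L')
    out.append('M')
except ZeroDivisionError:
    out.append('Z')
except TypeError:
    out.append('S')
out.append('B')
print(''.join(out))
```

Execution trace: 'J' (inner try body) → 'Q' (inner except TypeError) → 'L' (inner finally) → 'M' (try body, no exception) → 'B' (after the try/except). Output: JQLMB

Answer: JQLMB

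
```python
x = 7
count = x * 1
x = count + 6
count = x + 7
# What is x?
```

Trace:
`x = 7` → x = 7
`count = x * 1` → count = 7
`x = count + 6` → x = 13
`count = x + 7` → count = 20
So x = 13

Answer: 13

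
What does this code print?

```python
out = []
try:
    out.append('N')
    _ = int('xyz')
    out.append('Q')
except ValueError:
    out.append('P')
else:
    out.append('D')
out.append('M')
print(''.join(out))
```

Execution trace: 'N' (try body) → 'P' (except ValueError) → 'M' (after the try/except). Output: NPM

Answer: NPM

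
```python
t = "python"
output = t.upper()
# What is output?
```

Trace:
`t = "python"` → t = 'python'
`output = t.upper()` → output = 'PYTHON'
So output = 'PYTHON'

Answer: 'PYTHON'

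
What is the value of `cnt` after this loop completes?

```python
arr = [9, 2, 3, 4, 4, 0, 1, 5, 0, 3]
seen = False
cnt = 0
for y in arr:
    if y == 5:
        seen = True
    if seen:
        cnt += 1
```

Count elements after first 5 in [9, 2, 3, 4, 4, 0, 1, 5, 0, 3]
`cnt` takes the values: 0 → 1 → 2 → 3

Answer: 3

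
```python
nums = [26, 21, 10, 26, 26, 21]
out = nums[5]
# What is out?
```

Trace:
`nums = [26, 21, 10, 26, 26, 21]` → nums = [26, 21, 10, 26, 26, 21]
`out = nums[5]` → out = 21
So out = 21

Answer: 21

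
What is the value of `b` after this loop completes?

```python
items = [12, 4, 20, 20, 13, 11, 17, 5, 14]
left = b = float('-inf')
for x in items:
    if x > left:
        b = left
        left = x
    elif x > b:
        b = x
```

Second largest (with repeats) in [12, 4, 20, 20, 13, 11, 17, 5, 14]
`b` takes the values: -inf → 4 → 12 → 20

Answer: 20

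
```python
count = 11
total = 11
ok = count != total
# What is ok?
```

Trace:
`count = 11` → count = 11
`total = 11` → total = 11
`ok = count != total` → ok = False
So ok = False

Answer: False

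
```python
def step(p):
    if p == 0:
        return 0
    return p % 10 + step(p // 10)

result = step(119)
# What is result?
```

Sum of digits of 119: 9 + 1 + 1 = 11

Answer: 11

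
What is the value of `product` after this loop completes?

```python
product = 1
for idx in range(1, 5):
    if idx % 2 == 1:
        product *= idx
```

Product of odd numbers 1 to 4
`product` takes the values: 1 → 3

Answer: 3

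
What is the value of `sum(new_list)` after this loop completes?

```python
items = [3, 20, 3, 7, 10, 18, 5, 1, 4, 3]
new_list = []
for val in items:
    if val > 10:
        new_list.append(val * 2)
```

Sum of doubled values > 10
`new_list` takes the values: [] → [40] → [40, 36]
So `sum(new_list)` = 76

Answer: 76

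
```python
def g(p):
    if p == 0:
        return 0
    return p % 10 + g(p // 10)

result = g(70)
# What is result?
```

Sum of digits of 70: 0 + 7 = 7

Answer: 7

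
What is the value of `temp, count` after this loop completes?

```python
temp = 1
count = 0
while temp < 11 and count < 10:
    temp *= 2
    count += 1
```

Double until >= 11 or 10 iterations
`temp, count` takes the values: (1, 0) → (2, 0) → (2, 1) → (4, 1) → (4, 2) → (8, 2) → (8, 3) → (16, 3) → (16, 4)

Answer: 16, 4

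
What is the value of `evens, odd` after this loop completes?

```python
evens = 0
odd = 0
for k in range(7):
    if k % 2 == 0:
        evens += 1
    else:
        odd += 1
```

Count evens and odds in range(7)
`evens, odd` takes the values: (0, 0) → (1, 0) → (1, 1) → (2, 1) → (2, 2) → (3, 2) → (3, 3) → (4, 3)

Answer: 4, 3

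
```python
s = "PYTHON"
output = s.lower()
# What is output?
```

Trace:
`s = "PYTHON"` → s = 'PYTHON'
`output = s.lower()` → output = 'python'
So output = 'python'

Answer: 'python'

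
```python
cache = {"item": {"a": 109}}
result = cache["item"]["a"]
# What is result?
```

Trace:
`cache = {"item": {"a": 109}}` → cache = {'item': {'a': 109}}
`result = cache["item"]["a"]` → result = 109
So result = 109

Answer: 109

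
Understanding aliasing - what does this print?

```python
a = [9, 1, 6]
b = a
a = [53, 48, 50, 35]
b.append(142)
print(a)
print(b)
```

Key concept: rebinding vs mutation: a is rebound to a new list, b still points at the original.
Step by step:
`a = [9, 1, 6]` → a = [9, 1, 6]
`b = a` → b = [9, 1, 6] (same object as a)
`a = [53, 48, 50, 35]` → a = [53, 48, 50, 35]
`b.append(142)` → b = [9, 1, 6, 142]
`print(a)` → prints [53, 48, 50, 35]
`print(b)` → prints [9, 1, 6, 142]

Answer:
[53, 48, 50, 35]
[9, 1, 6, 142]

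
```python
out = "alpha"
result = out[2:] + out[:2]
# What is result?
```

Trace:
`out = "alpha"` → out = 'alpha'
`result = out[2:] + out[:2]` → result = 'phaal'
So result = 'phaal'

Answer: 'phaal'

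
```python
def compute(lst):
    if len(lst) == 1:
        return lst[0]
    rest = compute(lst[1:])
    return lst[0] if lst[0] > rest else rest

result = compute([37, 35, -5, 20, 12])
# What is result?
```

Recursive max over [37, 35, -5, 20, 12] = 37

Answer: 37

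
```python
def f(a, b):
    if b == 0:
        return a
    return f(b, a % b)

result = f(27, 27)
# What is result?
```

f(27, 27) -> f(27, 0) -> 27

Answer: 27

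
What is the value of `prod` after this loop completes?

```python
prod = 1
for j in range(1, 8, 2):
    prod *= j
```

Product of 1, 3, 5, ... up to 7
`prod` takes the values: 1 → 3 → 15 → 105

Answer: 105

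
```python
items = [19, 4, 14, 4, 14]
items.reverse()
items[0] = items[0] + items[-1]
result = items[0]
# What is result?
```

Trace:
`items = [19, 4, 14, 4, 14]` → items = [19, 4, 14, 4, 14]
`items.reverse()` → items = [14, 4, 14, 4, 19]
`items[0] = items[0] + items[-1]` → items = [33, 4, 14, 4, 19]
`result = items[0]` → result = 33
So result = 33

Answer: 33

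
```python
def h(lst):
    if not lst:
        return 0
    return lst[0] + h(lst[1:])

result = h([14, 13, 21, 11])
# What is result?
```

14 + 13 + 21 + 11 + 0 = 59

Answer: 59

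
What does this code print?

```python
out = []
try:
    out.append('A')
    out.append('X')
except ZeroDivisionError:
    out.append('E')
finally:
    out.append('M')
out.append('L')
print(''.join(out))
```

Execution trace: 'A' (try body) → 'X' (try body, no exception) → 'M' (finally) → 'L' (after the try/except). Output: AXML

Answer: AXML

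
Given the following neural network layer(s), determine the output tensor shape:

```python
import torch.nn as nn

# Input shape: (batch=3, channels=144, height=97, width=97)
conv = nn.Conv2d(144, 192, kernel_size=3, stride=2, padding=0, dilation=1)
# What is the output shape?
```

Input: (3, 144, 97, 97) -> Output: (3, 192, 48, 48)

Answer: (3, 192, 48, 48)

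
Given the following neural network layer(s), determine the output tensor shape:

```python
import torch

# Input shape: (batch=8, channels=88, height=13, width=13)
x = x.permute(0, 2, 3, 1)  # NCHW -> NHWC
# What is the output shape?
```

Input: (8, 88, 13, 13) -> Output: (8, 13, 13, 88)

Answer: (8, 13, 13, 88)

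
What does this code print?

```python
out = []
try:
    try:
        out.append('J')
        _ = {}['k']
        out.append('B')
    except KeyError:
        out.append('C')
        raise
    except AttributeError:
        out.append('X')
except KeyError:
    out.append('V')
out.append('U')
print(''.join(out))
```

Execution trace: 'J' (try body) → 'C' (except KeyError) → 'V' (outer except KeyError) → 'U' (after the try/except). Output: JCVU

Answer: JCVU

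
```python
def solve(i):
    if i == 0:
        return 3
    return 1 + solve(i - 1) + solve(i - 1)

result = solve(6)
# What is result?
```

solve(i) = 1 + 2·solve(i-1), solve(0)=3. Closed form: (3+1)·2^6 - 1 = 255.

Answer: 255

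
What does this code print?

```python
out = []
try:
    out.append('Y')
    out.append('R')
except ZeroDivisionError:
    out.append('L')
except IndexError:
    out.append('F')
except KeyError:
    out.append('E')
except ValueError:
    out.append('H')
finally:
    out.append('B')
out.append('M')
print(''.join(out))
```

Execution trace: 'Y' (try body) → 'R' (try body, no exception) → 'B' (finally) → 'M' (after the try/except). Output: YRBM

Answer: YRBM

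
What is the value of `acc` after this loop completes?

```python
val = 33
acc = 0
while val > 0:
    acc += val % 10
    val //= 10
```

Sum digits of 33
`acc` takes the values: 0 → 3 → 6

Answer: 6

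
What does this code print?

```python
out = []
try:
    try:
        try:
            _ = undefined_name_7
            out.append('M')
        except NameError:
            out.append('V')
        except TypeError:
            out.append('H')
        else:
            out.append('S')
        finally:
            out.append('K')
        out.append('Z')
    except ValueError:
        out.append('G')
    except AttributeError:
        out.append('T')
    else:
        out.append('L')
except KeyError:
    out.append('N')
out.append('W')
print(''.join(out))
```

Execution trace: 'V' (inner except NameError) → 'K' (inner finally) → 'Z' (try body, no exception) → 'L' (else) → 'W' (after the try/except). Output: VKZLW

Answer: VKZLW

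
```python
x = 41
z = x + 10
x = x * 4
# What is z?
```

Trace:
`x = 41` → x = 41
`z = x + 10` → z = 51
`x = x * 4` → x = 164
So z = 51

Answer: 51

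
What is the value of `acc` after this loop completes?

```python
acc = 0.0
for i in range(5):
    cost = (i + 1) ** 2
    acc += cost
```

Sum of squared losses 1² + 2² + ... + 5²
`acc` takes the values: 0.0 → 1.0 → 5.0 → 14.0 → 30.0 → 55.0

Answer: 55.0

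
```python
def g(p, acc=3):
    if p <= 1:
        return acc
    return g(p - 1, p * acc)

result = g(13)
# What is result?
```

Accumulator trace (n, acc): (13, 3) -> (12, 39) -> (11, 468) -> (10, 5148) -> (9, 51480) -> (8, 463320) -> (7, 3706560) -> (6, 25945920) -> (5, 155675520) -> (4, 778377600) -> (3, 3113510400) -> (2, 9340531200) -> (1, 18681062400) -> return 18681062400

Answer: 18681062400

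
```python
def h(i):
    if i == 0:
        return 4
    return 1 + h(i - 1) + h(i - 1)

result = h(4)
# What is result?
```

h(i) = 1 + 2·h(i-1), h(0)=4. Closed form: (4+1)·2^4 - 1 = 79.

Answer: 79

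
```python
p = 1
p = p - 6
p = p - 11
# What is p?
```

Trace:
`p = 1` → p = 1
`p = p - 6` → p = -5
`p = p - 11` → p = -16
So p = -16

Answer: -16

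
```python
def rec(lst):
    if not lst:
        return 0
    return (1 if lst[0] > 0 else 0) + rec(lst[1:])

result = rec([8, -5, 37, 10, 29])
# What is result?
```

Count of positive elements in [8, -5, 37, 10, 29] = 4

Answer: 4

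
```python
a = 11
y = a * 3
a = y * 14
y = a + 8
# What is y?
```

Trace:
`a = 11` → a = 11
`y = a * 3` → y = 33
`a = y * 14` → a = 462
`y = a + 8` → y = 470
So y = 470

Answer: 470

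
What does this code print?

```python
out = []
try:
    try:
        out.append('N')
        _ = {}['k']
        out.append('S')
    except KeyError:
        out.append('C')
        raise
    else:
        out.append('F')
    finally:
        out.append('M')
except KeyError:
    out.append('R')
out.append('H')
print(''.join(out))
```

Execution trace: 'N' (inner try body) → 'C' (inner except KeyError) → 'M' (inner finally) → 'R' (outer except KeyError) → 'H' (after the try/except). Output: NCMRH

Answer: NCMRH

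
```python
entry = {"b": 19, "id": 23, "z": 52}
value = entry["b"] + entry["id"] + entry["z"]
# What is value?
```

Trace:
`entry = {"b": 19, "id": 23, "z": 52}` → entry = {'b': 19, 'id': 23, 'z': 52}
`value = entry["b"] + entry["id"] + entry["z"]` → value = 94
So value = 94

Answer: 94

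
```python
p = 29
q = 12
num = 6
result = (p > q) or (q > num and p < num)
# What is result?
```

Trace:
`p = 29` → p = 29
`q = 12` → q = 12
`num = 6` → num = 6
`result = (p > q) or (q > num and p < num)` → result = True
So result = True

Answer: True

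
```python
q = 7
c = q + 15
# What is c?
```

Trace:
`q = 7` → q = 7
`c = q + 15` → c = 22
So c = 22

Answer: 22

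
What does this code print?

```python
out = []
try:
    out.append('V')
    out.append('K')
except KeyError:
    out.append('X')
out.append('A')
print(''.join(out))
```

Execution trace: 'V' (try body) → 'K' (try body, no exception) → 'A' (after the try/except). Output: VKA

Answer: VKA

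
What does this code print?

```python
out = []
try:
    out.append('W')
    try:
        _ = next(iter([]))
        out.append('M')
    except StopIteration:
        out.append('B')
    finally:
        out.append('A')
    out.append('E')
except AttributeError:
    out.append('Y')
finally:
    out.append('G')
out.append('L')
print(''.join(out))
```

Execution trace: 'W' (try body) → 'B' (inner except StopIteration) → 'A' (inner finally) → 'E' (try body, no exception) → 'G' (finally) → 'L' (after the try/except). Output: WBAEGL

Answer: WBAEGL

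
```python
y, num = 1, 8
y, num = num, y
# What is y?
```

Trace:
`y, num = 1, 8` → y = 1; num = 8
`y, num = num, y` → y = 8; num = 1
So y = 8

Answer: 8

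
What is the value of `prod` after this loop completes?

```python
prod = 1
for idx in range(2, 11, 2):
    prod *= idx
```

Product of even numbers 2 to 10
`prod` takes the values: 1 → 2 → 8 → 48 → 384 → 3840

Answer: 3840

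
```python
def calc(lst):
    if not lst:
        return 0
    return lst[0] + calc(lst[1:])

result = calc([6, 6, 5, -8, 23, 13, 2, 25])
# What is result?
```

6 + 6 + 5 + (-8) + 23 + 13 + 2 + 25 + 0 = 72

Answer: 72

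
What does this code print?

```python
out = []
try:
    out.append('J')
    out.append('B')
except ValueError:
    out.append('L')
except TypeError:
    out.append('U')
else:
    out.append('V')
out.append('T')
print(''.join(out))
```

Execution trace: 'J' (try body) → 'B' (try body, no exception) → 'V' (else) → 'T' (after the try/except). Output: JBVT

Answer: JBVT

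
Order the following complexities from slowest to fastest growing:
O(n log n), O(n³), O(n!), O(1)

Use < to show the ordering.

Ordered by growth rate: O(1) < O(n log n) < O(n³) < O(n!)

Answer: O(1) < O(n log n) < O(n³) < O(n!)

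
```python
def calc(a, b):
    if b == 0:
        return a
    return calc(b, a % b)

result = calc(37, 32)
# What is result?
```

calc(37, 32) -> calc(32, 5) -> calc(5, 2) -> calc(2, 1) -> calc(1, 0) -> 1

Answer: 1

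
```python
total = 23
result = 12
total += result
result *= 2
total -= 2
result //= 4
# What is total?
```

Trace:
`total = 23` → total = 23
`result = 12` → result = 12
`total += result` → total = 35
`result *= 2` → result = 24
`total -= 2` → total = 33
`result //= 4` → result = 6
So total = 33

Answer: 33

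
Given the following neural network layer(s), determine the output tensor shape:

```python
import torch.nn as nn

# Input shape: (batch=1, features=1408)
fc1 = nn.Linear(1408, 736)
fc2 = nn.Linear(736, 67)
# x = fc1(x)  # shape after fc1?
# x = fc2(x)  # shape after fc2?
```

Input: (1, 1408) -> after fc1: (1, 736) -> Output: (1, 67)

Answer: (1, 67)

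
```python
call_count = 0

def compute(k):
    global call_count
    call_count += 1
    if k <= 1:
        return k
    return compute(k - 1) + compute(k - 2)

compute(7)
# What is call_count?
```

Calls(k) = 1 + Calls(k-1) + Calls(k-2); Calls(0)=Calls(1)=1. For k=7 this gives 41.

Answer: 41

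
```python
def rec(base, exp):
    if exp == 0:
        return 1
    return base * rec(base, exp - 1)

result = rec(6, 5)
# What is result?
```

rec(6, 5) = 6 * 6 * 6 * 6 * 6 = 7776

Answer: 7776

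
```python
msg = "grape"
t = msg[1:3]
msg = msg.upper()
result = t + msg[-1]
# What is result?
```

Trace:
`msg = "grape"` → msg = 'grape'
`t = msg[1:3]` → t = 'ra'
`msg = msg.upper()` → msg = 'GRAPE'
`result = t + msg[-1]` → result = 'raE'
So result = 'raE'

Answer: 'raE'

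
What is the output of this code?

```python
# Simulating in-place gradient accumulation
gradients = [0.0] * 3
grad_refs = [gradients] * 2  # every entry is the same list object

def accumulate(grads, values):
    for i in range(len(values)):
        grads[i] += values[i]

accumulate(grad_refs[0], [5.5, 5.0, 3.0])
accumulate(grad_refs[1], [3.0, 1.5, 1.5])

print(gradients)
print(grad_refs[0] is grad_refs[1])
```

Key concept: gradient accumulation aliasing.
Step by step:
`gradients = [0.0] * 3` → gradients = [0.0, 0.0, 0.0]
`grad_refs = [gradients] * 2` → grad_refs = [[0.0, 0.0, 0.0], [0.0, 0.0, 0.0]]
`accumulate(grad_refs[0], [5.5, 5.0, 3.0])` → gradients = [5.5, 5.0, 3.0]; grad_refs = [[5.5, 5.0, 3.0], [5.5, 5.0, 3.0]]
`accumulate(grad_refs[1], [3.0, 1.5, 1.5])` → gradients = [8.5, 6.5, 4.5]; grad_refs = [[8.5, 6.5, 4.5], [8.5, 6.5, 4.5]]
`print(gradients)` → prints [8.5, 6.5, 4.5]
`print(grad_refs[0] is grad_refs[1])` → prints True

Answer:
[8.5, 6.5, 4.5]
True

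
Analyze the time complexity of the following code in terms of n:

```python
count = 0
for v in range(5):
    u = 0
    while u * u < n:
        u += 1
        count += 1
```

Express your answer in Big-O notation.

Each loop level contributes: 1 × √n. Multiplying the contributions gives O(√n).

Answer: O(√n)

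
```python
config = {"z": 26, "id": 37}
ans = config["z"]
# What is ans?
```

Trace:
`config = {"z": 26, "id": 37}` → config = {'z': 26, 'id': 37}
`ans = config["z"]` → ans = 26
So ans = 26

Answer: 26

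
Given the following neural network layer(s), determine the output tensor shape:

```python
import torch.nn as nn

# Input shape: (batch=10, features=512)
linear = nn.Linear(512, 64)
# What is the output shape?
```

Input: (10, 512) -> Output: (10, 64)

Answer: (10, 64)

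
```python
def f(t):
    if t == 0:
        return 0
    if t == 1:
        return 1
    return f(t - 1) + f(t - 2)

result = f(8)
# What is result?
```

Build up from base cases: f(0)=0, f(1)=1, f(2)=1, f(3)=2, f(4)=3, f(5)=5, f(6)=8, ..., f(8)=21

Answer: 21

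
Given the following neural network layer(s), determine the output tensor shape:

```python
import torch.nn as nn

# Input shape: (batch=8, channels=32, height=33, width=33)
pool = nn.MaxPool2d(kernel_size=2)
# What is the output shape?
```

Input: (8, 32, 33, 33) -> Output: (8, 32, 16, 16)

Answer: (8, 32, 16, 16)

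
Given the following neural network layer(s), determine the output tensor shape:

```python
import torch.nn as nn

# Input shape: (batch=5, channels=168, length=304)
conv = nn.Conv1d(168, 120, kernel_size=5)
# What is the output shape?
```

Input: (5, 168, 304) -> Output: (5, 120, 300)

Answer: (5, 120, 300)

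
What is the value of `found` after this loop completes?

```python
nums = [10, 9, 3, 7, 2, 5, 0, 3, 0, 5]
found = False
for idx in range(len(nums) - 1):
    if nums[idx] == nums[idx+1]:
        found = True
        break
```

Check consecutive duplicates in [10, 9, 3, 7, 2, 5, 0, 3, 0, 5]
`found` takes the values: False

Answer: False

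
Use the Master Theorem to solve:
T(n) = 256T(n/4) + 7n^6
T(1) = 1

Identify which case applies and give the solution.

a=256, b=4, f(n)=7n^6. log_4(256) = 4. Since c=6 > 4 and the regularity condition holds (256(n/4)^6 = (256/4^6)n^6 with 256/4^6 < 1), Case 3 applies: T(n) = Θ(f(n)) = O(n^6).

Answer: O(n^6) - Case 3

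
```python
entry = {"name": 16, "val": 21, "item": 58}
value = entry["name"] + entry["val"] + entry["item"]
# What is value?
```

Trace:
`entry = {"name": 16, "val": 21, "item": 58}` → entry = {'name': 16, 'val': 21, 'item': 58}
`value = entry["name"] + entry["val"] + entry["item"]` → value = 95
So value = 95

Answer: 95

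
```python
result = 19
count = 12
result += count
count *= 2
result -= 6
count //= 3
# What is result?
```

Trace:
`result = 19` → result = 19
`count = 12` → count = 12
`result += count` → result = 31
`count *= 2` → count = 24
`result -= 6` → result = 25
`count //= 3` → count = 8
So result = 25

Answer: 25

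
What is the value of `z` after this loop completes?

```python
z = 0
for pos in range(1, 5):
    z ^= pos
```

XOR of 1 to 4
`z` takes the values: 0 → 1 → 3 → 0 → 4

Answer: 4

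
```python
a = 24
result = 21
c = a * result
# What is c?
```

Trace:
`a = 24` → a = 24
`result = 21` → result = 21
`c = a * result` → c = 504
So c = 504

Answer: 504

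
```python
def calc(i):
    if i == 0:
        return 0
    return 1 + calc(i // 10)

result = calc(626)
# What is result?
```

Count of digits of 626: 3

Answer: 3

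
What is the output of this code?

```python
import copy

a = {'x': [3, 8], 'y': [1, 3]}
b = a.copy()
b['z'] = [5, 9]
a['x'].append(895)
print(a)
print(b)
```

Key concept: shallow copy of dict with mutable values.
Step by step:
`a = {'x': [3, 8], 'y': [1, 3]}` → a = {'x': [3, 8], 'y': [1, 3]}
`b = a.copy()` → b = {'x': [3, 8], 'y': [1, 3]}
`b['z'] = [5, 9]` → b = {'x': [3, 8], 'y': [1, 3], 'z': [5, 9]}
`a['x'].append(895)` → a = {'x': [3, 8, 895], 'y': [1, 3]}; b = {'x': [3, 8, 895], 'y': [1, 3], 'z': [5, 9]}
`print(a)` → prints {'x': [3, 8, 895], 'y': [1, 3]}
`print(b)` → prints {'x': [3, 8, 895], 'y': [1, 3], 'z': [5, 9]}

Answer:
{'x': [3, 8, 895], 'y': [1, 3]}
{'x': [3, 8, 895], 'y': [1, 3], 'z': [5, 9]}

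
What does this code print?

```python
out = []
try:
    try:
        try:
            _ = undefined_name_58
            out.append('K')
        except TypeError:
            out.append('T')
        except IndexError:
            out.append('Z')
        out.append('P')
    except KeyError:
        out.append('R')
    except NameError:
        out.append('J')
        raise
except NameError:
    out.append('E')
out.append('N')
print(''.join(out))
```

Execution trace: 'J' (except NameError) → 'E' (outer except NameError) → 'N' (after the try/except). Output: JEN

Answer: JEN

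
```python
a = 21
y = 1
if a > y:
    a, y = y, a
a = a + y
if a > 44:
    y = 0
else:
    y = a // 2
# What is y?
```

Trace:
`a = 21` → a = 21
`y = 1` → y = 1
`if a > y: ...` → a > y is True → a = 1; y = 21
`a = a + y` → a = 22
`if a > 44: ...` → a > 44 is False, take else branch → y = 11
So y = 11

Answer: 11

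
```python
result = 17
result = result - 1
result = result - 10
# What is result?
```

Trace:
`result = 17` → result = 17
`result = result - 1` → result = 16
`result = result - 10` → result = 6
So result = 6

Answer: 6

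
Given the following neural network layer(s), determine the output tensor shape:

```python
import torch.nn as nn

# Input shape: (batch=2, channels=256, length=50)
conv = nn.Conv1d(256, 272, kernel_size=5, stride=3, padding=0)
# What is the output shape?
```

Input: (2, 256, 50) -> Output: (2, 272, 16)

Answer: (2, 272, 16)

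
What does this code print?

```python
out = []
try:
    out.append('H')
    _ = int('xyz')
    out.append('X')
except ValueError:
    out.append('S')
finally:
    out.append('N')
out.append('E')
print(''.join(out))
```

Execution trace: 'H' (try body) → 'S' (except ValueError) → 'N' (finally) → 'E' (after the try/except). Output: HSNE

Answer: HSNE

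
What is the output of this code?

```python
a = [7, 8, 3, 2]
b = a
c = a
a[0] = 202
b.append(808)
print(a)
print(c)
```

Key concept: multiple aliases.
Step by step:
`a = [7, 8, 3, 2]` → a = [7, 8, 3, 2]
`b = a` → b = [7, 8, 3, 2] (same object as a)
`c = a` → c = [7, 8, 3, 2] (same object as a, b)
`a[0] = 202` → a = [202, 8, 3, 2] (same object as b, c); b = [202, 8, 3, 2] (same object as a, c); c = [202, 8, 3, 2] (same object as a, b)
`b.append(808)` → a = [202, 8, 3, 2, 808] (same object as b, c); b = [202, 8, 3, 2, 808] (same object as a, c); c = [202, 8, 3, 2, 808] (same object as a, b)
`print(a)` → prints [202, 8, 3, 2, 808]
`print(c)` → prints [202, 8, 3, 2, 808]

Answer:
[202, 8, 3, 2, 808]
[202, 8, 3, 2, 808]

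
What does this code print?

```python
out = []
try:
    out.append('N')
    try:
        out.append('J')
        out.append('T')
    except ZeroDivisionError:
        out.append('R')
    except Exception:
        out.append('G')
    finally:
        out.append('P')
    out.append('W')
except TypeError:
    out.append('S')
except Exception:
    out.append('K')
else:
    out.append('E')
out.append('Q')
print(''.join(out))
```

Execution trace: 'N' (try body) → 'J' (inner try body) → 'T' (inner try body, no exception) → 'P' (inner finally) → 'W' (try body, no exception) → 'E' (else) → 'Q' (after the try/except). Output: NJTPWEQ

Answer: NJTPWEQ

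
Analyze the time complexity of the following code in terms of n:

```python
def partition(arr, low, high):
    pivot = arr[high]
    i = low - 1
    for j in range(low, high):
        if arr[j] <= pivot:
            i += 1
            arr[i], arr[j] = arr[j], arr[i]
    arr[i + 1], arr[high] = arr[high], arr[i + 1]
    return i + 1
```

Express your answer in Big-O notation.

This is Lomuto partition (single pass over [low, high), where n = high - low). Time complexity: O(n).

Answer: O(n)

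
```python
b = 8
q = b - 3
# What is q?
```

Trace:
`b = 8` → b = 8
`q = b - 3` → q = 5
So q = 5

Answer: 5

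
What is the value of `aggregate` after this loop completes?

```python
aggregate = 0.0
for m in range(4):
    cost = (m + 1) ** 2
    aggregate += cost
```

Sum of squared losses 1² + 2² + ... + 4²
`aggregate` takes the values: 0.0 → 1.0 → 5.0 → 14.0 → 30.0

Answer: 30.0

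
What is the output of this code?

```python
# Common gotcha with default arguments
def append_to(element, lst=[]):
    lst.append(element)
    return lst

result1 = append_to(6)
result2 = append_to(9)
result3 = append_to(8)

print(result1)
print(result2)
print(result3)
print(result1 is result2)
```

Key concept: mutable default argument gotcha.
Step by step:
`result1 = append_to(6)` → result1 = [6]
`result2 = append_to(9)` → result1 = [6, 9] (same object as result2); result2 = [6, 9] (same object as result1)
`result3 = append_to(8)` → result1 = [6, 9, 8] (same object as result2, result3); result2 = [6, 9, 8] (same object as result1, result3); result3 = [6, 9, 8] (same object as result1, result2)
`print(result1)` → prints [6, 9, 8]
`print(result2)` → prints [6, 9, 8]
`print(result3)` → prints [6, 9, 8]
`print(result1 is result2)` → prints True

Answer:
[6, 9, 8]
[6, 9, 8]
[6, 9, 8]
True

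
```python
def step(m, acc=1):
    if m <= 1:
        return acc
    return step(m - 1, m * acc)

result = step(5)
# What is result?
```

Accumulator trace (n, acc): (5, 1) -> (4, 5) -> (3, 20) -> (2, 60) -> (1, 120) -> return 120

Answer: 120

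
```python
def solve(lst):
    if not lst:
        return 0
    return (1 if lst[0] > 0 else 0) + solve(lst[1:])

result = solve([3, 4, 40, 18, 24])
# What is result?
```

Count of positive elements in [3, 4, 40, 18, 24] = 5

Answer: 5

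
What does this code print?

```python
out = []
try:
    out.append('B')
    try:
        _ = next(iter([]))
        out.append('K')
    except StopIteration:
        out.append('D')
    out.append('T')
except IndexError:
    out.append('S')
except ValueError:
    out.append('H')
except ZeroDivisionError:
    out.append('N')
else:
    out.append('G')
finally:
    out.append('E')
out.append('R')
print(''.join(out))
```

Execution trace: 'B' (try body) → 'D' (inner except StopIteration) → 'T' (try body, no exception) → 'G' (else) → 'E' (finally) → 'R' (after the try/except). Output: BDTGER

Answer: BDTGER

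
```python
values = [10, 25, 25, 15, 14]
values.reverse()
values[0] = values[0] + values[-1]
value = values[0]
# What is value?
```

Trace:
`values = [10, 25, 25, 15, 14]` → values = [10, 25, 25, 15, 14]
`values.reverse()` → values = [14, 15, 25, 25, 10]
`values[0] = values[0] + values[-1]` → values = [24, 15, 25, 25, 10]
`value = values[0]` → value = 24
So value = 24

Answer: 24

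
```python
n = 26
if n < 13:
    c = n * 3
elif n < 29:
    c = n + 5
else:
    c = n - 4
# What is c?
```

Trace:
`n = 26` → n = 26
`if n < 13: ...` → n < 13 is False, n < 29 is True → c = 31
So c = 31

Answer: 31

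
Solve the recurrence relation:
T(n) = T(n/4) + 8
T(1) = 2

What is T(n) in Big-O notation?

Each step divides n by 4 and adds 8. After log_4(n) steps we reach T(1)=2. So T(n) = 8·log_4(n) + 2 = O(log n).

Answer: O(log n)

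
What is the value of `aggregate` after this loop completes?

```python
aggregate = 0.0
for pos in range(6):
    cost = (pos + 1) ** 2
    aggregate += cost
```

Sum of squared losses 1² + 2² + ... + 6²
`aggregate` takes the values: 0.0 → 1.0 → 5.0 → 14.0 → 30.0 → 55.0 → 91.0

Answer: 91.0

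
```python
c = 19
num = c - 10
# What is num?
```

Trace:
`c = 19` → c = 19
`num = c - 10` → num = 9
So num = 9

Answer: 9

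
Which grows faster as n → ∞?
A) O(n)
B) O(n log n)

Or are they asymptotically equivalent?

O(n) vs O(n log n): Higher order terms dominate.

Answer: B) O(n log n) grows faster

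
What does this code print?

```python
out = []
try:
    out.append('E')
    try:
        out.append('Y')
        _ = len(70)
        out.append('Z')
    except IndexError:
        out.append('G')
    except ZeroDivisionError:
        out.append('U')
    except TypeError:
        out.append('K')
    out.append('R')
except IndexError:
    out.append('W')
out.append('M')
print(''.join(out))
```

Execution trace: 'E' (try body) → 'Y' (inner try body) → 'K' (inner except TypeError) → 'R' (try body, no exception) → 'M' (after the try/except). Output: EYKRM

Answer: EYKRM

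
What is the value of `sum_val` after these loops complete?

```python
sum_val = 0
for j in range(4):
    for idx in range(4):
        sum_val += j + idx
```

Sum of all j+idx for j,idx in 4x4
`sum_val` takes the values: 0 → 1 → 3 → 6 → 7 → 9 → 12 → 16 → 18 → 21 → 25 → 30 → 33 → 37 → 42 → 48

Answer: 48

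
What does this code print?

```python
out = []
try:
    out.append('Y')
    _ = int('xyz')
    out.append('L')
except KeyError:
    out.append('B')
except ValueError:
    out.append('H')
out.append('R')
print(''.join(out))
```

Execution trace: 'Y' (try body) → 'H' (except ValueError) → 'R' (after the try/except). Output: YHR

Answer: YHR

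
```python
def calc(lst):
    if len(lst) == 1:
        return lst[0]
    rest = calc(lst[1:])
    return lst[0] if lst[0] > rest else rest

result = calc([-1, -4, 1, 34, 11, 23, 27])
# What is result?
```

Recursive max over [-1, -4, 1, 34, 11, 23, 27] = 34

Answer: 34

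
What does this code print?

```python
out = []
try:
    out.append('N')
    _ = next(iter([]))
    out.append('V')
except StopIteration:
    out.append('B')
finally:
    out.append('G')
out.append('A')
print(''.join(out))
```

Execution trace: 'N' (try body) → 'B' (except StopIteration) → 'G' (finally) → 'A' (after the try/except). Output: NBGA

Answer: NBGA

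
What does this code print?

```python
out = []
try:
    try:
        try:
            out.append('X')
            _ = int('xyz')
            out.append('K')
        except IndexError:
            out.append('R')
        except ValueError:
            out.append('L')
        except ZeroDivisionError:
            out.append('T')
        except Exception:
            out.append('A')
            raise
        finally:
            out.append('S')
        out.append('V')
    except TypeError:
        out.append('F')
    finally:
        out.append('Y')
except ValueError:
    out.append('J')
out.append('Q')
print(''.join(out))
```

Execution trace: 'X' (inner try body) → 'L' (inner except ValueError) → 'S' (inner finally) → 'V' (try body, no exception) → 'Y' (finally) → 'Q' (after the try/except). Output: XLSVYQ

Answer: XLSVYQ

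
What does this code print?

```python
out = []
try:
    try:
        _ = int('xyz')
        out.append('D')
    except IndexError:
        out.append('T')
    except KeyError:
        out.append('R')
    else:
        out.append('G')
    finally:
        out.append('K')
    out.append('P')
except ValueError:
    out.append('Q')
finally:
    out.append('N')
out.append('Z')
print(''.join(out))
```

Execution trace: 'K' (inner finally) → 'Q' (except ValueError) → 'N' (finally) → 'Z' (after the try/except). Output: KQNZ

Answer: KQNZ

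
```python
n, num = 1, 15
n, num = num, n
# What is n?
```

Trace:
`n, num = 1, 15` → n = 1; num = 15
`n, num = num, n` → n = 15; num = 1
So n = 15

Answer: 15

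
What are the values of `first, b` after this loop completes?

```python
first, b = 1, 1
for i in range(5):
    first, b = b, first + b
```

Fibonacci: after 5 iterations
`first, b` takes the values: (1, 1) → (1, 2) → (2, 3) → (3, 5) → (5, 8) → (8, 13)

Answer: 8, 13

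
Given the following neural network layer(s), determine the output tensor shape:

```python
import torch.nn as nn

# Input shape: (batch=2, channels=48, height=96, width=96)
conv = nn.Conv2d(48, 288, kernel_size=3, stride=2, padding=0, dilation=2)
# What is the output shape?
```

Input: (2, 48, 96, 96) -> Output: (2, 288, 46, 46)

Answer: (2, 288, 46, 46)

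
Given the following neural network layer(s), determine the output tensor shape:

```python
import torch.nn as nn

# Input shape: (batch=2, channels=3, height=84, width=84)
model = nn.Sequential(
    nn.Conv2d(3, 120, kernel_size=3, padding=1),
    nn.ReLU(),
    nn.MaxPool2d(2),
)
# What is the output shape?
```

Input: (2, 3, 84, 84) -> after Conv2d: (2, 120, 84, 84) -> after ReLU: (2, 120, 84, 84) -> Output: (2, 120, 42, 42)

Answer: (2, 120, 42, 42)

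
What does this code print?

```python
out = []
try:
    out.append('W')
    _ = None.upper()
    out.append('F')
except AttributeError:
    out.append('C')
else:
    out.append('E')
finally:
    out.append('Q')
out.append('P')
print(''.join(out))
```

Execution trace: 'W' (try body) → 'C' (except AttributeError) → 'Q' (finally) → 'P' (after the try/except). Output: WCQP

Answer: WCQP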